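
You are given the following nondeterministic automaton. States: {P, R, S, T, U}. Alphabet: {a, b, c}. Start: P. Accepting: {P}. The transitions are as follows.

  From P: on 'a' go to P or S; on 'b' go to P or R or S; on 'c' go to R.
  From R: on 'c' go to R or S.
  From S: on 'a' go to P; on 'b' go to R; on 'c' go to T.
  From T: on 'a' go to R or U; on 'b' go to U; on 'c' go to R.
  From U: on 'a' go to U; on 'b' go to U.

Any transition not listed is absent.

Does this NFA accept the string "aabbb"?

Start in {P}.
Read 'a': P→{P, S}; now {P, S}.
Read 'a': P→{P, S}, S→{P}; now {P, S}.
Read 'b': P→{P, R, S}, S→{R}; now {P, R, S}.
Read 'b': P→{P, R, S}, R→∅, S→{R}; now {P, R, S}.
Read 'b': P→{P, R, S}, R→∅, S→{R}; now {P, R, S}.
The final set {P, R, S} contains the accepting state P.

Yes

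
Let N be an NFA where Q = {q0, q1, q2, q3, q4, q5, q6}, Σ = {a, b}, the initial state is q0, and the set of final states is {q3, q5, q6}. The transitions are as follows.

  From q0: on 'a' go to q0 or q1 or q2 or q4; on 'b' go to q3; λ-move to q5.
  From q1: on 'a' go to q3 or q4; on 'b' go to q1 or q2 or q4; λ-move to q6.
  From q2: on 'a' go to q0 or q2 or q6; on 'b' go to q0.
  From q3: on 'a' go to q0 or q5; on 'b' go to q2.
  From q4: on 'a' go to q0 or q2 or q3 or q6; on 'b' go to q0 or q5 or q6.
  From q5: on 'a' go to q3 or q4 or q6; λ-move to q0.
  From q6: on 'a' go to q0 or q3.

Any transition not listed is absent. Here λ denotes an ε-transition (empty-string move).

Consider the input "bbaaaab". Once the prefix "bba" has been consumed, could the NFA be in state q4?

No

Start: ε-closure({q0}) = {q0, q5}.
Read 'b': q0→{q3}, q5→∅; now {q3}.
Read 'b': q3→{q2}; now {q2}.
Read 'a': q2→{q0, q2, q6}; union {q0, q2, q6}; ε-closure = {q0, q2, q5, q6}.
State q4 is not in {q0, q2, q5, q6}.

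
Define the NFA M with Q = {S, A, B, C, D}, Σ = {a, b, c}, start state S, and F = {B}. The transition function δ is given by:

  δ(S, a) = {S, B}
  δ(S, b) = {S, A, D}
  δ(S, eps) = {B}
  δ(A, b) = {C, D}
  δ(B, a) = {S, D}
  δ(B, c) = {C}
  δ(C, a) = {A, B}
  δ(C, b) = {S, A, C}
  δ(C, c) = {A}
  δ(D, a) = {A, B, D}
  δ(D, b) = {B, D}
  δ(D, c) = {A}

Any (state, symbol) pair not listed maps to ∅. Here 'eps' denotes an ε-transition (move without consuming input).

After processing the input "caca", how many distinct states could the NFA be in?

2

Start: ε-closure({S}) = {S, B}.
Read 'c': S→∅, B→{C}; now {C}.
Read 'a': C→{A, B}; now {A, B}.
Read 'c': A→∅, B→{C}; now {C}.
Read 'a': C→{A, B}; now {A, B}.
That set has 2 states.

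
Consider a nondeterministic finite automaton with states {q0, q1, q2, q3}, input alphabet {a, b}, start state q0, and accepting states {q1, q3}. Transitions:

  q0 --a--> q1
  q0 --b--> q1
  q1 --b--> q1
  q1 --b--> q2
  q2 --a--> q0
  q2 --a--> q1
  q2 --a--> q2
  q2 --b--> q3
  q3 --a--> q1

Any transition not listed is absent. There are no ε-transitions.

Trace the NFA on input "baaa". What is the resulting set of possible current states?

∅

Start in {q0}.
Read 'b': q0→{q1}; now {q1}.
Read 'a': q1→∅; now ∅.
The set is empty and remains empty for the remaining 2 symbols.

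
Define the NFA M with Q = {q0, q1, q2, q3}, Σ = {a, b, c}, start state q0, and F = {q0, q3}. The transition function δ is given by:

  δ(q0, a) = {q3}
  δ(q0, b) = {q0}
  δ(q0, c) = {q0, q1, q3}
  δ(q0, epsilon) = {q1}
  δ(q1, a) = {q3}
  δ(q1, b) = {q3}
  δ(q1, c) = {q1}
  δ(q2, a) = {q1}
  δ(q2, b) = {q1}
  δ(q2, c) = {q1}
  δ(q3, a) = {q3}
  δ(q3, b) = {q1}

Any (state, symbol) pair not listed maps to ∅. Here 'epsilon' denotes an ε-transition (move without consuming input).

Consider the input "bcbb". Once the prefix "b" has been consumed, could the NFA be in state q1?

Yes

Start: ε-closure({q0}) = {q0, q1}.
Read 'b': {q0, q1} → {q0, q1, q3}.
State q1 is in {q0, q1, q3}.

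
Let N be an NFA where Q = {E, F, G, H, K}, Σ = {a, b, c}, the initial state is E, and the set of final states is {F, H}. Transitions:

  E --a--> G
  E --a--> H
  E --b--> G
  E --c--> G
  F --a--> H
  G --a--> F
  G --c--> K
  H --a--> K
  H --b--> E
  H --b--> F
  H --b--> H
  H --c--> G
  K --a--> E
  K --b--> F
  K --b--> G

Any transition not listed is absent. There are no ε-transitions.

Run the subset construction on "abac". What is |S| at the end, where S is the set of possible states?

Start in {E}.
Read 'a': E→{G, H}; now {G, H}.
Read 'b': G→∅, H→{E, F, H}; now {E, F, H}.
Read 'a': E→{G, H}, F→{H}, H→{K}; now {G, H, K}.
Read 'c': G→{K}, H→{G}, K→∅; now {G, K}.
That set has 2 states.

2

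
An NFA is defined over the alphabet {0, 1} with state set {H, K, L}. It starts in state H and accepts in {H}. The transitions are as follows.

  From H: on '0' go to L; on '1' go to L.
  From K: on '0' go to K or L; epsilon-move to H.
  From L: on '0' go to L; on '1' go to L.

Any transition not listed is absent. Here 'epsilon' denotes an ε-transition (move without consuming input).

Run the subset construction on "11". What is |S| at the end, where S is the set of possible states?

1

Start in {H}.
Read '1': {H} → {L}.
Read '1': {L} → {L}.
That set has 1 state.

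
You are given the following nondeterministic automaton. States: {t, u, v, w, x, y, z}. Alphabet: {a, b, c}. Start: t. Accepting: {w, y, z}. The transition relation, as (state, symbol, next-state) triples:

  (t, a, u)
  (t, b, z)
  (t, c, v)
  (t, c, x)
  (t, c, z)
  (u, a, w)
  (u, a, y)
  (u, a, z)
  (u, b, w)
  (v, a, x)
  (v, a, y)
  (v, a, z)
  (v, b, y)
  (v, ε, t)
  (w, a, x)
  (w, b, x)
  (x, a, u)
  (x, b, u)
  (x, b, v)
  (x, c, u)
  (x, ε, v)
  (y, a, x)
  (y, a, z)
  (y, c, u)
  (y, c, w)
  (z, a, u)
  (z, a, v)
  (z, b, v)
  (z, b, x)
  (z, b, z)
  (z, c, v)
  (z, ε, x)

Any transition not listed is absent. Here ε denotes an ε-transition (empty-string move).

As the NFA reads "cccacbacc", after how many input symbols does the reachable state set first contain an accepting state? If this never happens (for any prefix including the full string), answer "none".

1

Start in {t}.
Read 'c': {t} → {t, v, x, z}.
None of the earlier sets intersect F, but {t, v, x, z} does.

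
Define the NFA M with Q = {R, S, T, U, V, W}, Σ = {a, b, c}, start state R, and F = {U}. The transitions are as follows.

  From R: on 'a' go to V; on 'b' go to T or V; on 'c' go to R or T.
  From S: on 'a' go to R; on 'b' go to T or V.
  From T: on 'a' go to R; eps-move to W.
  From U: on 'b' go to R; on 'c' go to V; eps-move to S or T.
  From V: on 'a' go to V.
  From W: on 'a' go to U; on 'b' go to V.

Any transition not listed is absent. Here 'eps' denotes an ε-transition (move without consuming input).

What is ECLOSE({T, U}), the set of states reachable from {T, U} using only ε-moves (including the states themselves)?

Begin with {T, U}.
ε-move T → W; add W.
ε-move U → S; add S.

{S, T, U, W}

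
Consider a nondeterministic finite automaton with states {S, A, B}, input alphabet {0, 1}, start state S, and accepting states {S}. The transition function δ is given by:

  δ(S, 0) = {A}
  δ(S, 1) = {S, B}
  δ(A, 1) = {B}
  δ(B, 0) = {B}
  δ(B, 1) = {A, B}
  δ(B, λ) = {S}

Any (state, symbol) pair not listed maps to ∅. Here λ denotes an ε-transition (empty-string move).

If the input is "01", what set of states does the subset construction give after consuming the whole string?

Start in {S}.
Read '0': {S} → {A}.
Read '1': {A} → {S, B}.

{S, B}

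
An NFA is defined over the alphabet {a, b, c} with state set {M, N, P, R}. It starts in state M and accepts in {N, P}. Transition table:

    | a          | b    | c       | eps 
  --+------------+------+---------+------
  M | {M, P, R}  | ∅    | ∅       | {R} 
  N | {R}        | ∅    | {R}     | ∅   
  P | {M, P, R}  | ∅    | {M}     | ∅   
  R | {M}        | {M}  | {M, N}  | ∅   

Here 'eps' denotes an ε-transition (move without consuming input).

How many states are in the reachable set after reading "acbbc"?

3

Start: ε-closure({M}) = {M, R}.
Read 'a': M→{M, P, R}, R→{M}; now {M, P, R}.
Read 'c': M→∅, P→{M}, R→{M, N}; union {M, N}; ε-closure = {M, N, R}.
Read 'b': M→∅, N→∅, R→{M}; union {M}; ε-closure = {M, R}.
Read 'b': M→∅, R→{M}; union {M}; ε-closure = {M, R}.
Read 'c': M→∅, R→{M, N}; union {M, N}; ε-closure = {M, N, R}.
That set has 3 states.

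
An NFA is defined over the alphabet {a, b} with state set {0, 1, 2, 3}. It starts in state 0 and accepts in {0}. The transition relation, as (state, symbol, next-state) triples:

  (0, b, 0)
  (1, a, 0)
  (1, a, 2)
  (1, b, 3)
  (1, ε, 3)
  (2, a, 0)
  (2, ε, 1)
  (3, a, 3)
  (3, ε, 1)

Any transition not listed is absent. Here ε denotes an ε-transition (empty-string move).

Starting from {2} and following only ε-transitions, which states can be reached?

Begin with {2}.
ε-move 2 → 1; add 1.
ε-move 1 → 3; add 3.

{1, 2, 3}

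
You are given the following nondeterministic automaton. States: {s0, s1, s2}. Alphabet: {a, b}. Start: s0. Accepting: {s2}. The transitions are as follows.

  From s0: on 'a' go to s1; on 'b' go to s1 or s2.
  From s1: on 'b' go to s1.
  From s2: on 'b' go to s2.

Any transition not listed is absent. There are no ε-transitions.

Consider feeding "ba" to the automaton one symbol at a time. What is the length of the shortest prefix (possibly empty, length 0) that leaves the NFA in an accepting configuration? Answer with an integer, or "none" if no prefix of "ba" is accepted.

Start in {s0}.
Read 'b': s0→{s1, s2}; now {s1, s2}.
None of the earlier sets intersect F, but {s1, s2} does.

1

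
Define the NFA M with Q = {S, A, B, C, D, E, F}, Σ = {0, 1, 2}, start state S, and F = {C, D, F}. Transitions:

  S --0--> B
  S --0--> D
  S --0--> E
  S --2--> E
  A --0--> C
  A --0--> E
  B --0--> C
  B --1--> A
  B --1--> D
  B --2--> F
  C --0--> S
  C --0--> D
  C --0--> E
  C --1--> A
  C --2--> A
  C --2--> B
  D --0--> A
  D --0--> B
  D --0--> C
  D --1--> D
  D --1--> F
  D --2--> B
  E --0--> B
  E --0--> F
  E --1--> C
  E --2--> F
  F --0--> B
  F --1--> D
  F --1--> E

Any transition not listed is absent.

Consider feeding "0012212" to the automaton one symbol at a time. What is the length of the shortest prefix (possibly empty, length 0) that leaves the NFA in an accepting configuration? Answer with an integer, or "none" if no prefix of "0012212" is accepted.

1

Start in {S}.
Read '0': {S} → {B, D, E}.
None of the earlier sets intersect F, but {B, D, E} does.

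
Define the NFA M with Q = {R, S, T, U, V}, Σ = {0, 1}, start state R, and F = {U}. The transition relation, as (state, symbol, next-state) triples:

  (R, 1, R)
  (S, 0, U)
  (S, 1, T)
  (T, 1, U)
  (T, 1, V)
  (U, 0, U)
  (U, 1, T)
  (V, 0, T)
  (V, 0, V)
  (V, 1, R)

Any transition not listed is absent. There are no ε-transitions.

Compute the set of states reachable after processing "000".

Start in {R}.
Read '0': R→∅; now ∅.
The set is empty and remains empty for the remaining 2 symbols.

∅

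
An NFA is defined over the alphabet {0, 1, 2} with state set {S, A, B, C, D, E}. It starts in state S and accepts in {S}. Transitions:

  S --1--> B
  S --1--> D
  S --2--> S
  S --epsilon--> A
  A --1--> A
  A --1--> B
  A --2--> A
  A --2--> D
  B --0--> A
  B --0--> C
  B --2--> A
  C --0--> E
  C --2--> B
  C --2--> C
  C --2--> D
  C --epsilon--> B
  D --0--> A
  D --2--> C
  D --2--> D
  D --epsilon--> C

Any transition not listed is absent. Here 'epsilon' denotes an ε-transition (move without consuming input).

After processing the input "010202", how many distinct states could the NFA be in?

0

Start: ε-closure({S}) = {S, A}.
Read '0': {S, A} → ∅.
The set is empty and remains empty for the remaining 5 symbols.
That set has 0 states.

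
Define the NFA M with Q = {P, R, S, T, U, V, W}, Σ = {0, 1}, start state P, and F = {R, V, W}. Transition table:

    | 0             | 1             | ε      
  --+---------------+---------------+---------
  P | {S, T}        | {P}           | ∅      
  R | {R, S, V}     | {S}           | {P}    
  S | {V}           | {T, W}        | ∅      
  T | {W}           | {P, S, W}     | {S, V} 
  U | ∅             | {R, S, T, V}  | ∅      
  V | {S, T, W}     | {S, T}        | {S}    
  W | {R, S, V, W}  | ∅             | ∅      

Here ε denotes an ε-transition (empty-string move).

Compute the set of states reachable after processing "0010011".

{P, S, T, V, W}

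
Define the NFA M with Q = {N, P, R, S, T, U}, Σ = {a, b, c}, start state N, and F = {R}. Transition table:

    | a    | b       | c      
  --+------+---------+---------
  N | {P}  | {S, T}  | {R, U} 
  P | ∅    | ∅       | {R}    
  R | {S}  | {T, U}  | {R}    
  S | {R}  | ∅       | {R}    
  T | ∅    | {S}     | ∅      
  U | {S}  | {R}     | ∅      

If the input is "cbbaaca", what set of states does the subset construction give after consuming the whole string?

{S}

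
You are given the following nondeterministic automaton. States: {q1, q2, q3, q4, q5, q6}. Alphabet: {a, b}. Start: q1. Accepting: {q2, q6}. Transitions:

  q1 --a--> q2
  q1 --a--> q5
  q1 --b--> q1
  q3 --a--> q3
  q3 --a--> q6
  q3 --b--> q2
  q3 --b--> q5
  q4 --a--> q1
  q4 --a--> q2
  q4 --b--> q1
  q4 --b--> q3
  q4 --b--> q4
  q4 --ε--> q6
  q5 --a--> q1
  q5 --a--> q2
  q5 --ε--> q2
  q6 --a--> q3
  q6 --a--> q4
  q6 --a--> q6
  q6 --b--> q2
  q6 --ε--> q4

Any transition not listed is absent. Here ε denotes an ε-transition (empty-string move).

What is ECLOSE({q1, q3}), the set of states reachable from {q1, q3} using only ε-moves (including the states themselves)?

{q1, q3}

Begin with {q1, q3}.
No ε-moves leave this set, so the closure equals the set itself.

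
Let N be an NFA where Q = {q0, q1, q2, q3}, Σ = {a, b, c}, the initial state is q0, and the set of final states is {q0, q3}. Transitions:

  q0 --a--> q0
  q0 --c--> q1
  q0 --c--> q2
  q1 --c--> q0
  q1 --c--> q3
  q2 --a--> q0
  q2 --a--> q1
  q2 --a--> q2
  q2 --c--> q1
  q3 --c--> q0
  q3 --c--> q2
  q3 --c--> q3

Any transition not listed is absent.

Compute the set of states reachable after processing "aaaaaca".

{q0, q1, q2}

Start in {q0}.
Read 'a': {q0} → {q0}.
Read 'a': {q0} → {q0}.
Read 'a': {q0} → {q0}.
Read 'a': {q0} → {q0}.
Read 'a': {q0} → {q0}.
Read 'c': {q0} → {q1, q2}.
Read 'a': {q1, q2} → {q0, q1, q2}.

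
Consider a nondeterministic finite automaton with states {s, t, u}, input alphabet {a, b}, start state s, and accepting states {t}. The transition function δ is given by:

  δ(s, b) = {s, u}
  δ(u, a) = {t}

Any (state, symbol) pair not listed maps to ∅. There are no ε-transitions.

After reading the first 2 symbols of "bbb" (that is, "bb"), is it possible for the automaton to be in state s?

Yes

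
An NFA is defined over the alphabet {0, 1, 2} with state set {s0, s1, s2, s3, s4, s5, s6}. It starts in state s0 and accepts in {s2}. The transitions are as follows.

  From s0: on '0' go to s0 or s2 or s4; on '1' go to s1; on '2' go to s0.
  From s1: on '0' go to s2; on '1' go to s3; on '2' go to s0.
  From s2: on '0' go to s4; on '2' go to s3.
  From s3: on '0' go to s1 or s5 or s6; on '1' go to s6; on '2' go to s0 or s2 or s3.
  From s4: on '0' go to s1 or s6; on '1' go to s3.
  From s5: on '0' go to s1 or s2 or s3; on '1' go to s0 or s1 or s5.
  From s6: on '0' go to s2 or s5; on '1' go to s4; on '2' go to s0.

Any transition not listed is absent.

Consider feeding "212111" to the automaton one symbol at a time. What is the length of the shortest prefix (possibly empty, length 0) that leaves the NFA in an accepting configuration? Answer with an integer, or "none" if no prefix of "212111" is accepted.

Start in {s0}.
Read '2': s0→{s0}; now {s0}.
Read '1': s0→{s1}; now {s1}.
Read '2': s1→{s0}; now {s0}.
Read '1': s0→{s1}; now {s1}.
Read '1': s1→{s3}; now {s3}.
Read '1': s3→{s6}; now {s6}.
No reachable set along the way intersects F.

none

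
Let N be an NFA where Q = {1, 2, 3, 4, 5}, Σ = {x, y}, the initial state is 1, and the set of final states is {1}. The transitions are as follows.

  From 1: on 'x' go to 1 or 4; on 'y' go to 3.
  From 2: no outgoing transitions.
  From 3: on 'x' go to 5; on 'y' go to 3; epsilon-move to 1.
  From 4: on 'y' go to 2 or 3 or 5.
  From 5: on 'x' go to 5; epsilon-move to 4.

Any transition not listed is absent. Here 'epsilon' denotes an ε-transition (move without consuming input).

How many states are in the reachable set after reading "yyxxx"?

Start in {1}.
Read 'y': {1} → {1, 3}.
Read 'y': {1, 3} → {1, 3}.
Read 'x': {1, 3} → {1, 4, 5}.
Read 'x': {1, 4, 5} → {1, 4, 5}.
Read 'x': {1, 4, 5} → {1, 4, 5}.
That set has 3 states.

3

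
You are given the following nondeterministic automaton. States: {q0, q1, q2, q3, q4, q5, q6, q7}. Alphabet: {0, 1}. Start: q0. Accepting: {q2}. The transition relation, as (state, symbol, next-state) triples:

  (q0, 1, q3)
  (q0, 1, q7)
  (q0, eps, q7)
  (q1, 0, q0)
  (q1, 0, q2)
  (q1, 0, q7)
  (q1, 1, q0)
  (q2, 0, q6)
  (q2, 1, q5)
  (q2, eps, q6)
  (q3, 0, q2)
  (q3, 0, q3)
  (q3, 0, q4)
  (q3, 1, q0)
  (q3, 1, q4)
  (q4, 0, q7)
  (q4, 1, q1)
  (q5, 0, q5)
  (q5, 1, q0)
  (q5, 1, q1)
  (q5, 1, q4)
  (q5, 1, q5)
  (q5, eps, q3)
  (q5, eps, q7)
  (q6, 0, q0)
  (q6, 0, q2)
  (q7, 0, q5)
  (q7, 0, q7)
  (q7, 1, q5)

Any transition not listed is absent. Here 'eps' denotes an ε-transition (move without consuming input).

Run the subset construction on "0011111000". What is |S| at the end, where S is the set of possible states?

7

Start: ε-closure({q0}) = {q0, q7}.
Read '0': q0→∅, q7→{q5, q7}; union {q5, q7}; ε-closure = {q3, q5, q7}.
Read '0': q3→{q2, q3, q4}, q5→{q5}, q7→{q5, q7}; union {q2, q3, q4, q5, q7}; ε-closure = {q2, q3, q4, q5, q6, q7}.
Read '1': q2→{q5}, q3→{q0, q4}, q4→{q1}, q5→{q0, q1, q4, q5}, q6→∅, q7→{q5}; union {q0, q1, q4, q5}; ε-closure = {q0, q1, q3, q4, q5, q7}.
Read '1': q0→{q3, q7}, q1→{q0}, q3→{q0, q4}, q4→{q1}, q5→{q0, q1, q4, q5}, q7→{q5}; now {q0, q1, q3, q4, q5, q7}.
Read '1': q0→{q3, q7}, q1→{q0}, q3→{q0, q4}, q4→{q1}, q5→{q0, q1, q4, q5}, q7→{q5}; now {q0, q1, q3, q4, q5, q7}.
Read '1': q0→{q3, q7}, q1→{q0}, q3→{q0, q4}, q4→{q1}, q5→{q0, q1, q4, q5}, q7→{q5}; now {q0, q1, q3, q4, q5, q7}.
Read '1': q0→{q3, q7}, q1→{q0}, q3→{q0, q4}, q4→{q1}, q5→{q0, q1, q4, q5}, q7→{q5}; now {q0, q1, q3, q4, q5, q7}.
Read '0': q0→∅, q1→{q0, q2, q7}, q3→{q2, q3, q4}, q4→{q7}, q5→{q5}, q7→{q5, q7}; union {q0, q2, q3, q4, q5, q7}; ε-closure = {q0, q2, q3, q4, q5, q6, q7}.
Read '0': q0→∅, q2→{q6}, q3→{q2, q3, q4}, q4→{q7}, q5→{q5}, q6→{q0, q2}, q7→{q5, q7}; now {q0, q2, q3, q4, q5, q6, q7}.
Read '0': q0→∅, q2→{q6}, q3→{q2, q3, q4}, q4→{q7}, q5→{q5}, q6→{q0, q2}, q7→{q5, q7}; now {q0, q2, q3, q4, q5, q6, q7}.
That set has 7 states.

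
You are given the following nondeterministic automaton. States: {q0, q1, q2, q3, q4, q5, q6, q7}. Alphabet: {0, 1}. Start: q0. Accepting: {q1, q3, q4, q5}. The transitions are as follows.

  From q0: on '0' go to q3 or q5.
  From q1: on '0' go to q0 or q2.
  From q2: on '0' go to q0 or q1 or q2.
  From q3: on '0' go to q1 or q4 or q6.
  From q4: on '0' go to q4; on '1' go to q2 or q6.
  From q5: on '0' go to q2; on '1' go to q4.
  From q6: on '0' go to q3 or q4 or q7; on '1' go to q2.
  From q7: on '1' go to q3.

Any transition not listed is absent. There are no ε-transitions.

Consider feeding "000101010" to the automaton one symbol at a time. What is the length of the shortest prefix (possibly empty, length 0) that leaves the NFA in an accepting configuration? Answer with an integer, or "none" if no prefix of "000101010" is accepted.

1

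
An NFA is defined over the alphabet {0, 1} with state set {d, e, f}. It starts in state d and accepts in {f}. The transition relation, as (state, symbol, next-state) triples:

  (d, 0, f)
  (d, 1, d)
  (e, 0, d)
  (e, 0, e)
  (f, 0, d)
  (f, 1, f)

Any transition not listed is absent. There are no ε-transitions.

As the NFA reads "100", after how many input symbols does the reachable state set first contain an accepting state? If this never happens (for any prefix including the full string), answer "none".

Start in {d}.
Read '1': {d} → {d}.
Read '0': {d} → {f}.
None of the earlier sets intersect F, but {f} does.

2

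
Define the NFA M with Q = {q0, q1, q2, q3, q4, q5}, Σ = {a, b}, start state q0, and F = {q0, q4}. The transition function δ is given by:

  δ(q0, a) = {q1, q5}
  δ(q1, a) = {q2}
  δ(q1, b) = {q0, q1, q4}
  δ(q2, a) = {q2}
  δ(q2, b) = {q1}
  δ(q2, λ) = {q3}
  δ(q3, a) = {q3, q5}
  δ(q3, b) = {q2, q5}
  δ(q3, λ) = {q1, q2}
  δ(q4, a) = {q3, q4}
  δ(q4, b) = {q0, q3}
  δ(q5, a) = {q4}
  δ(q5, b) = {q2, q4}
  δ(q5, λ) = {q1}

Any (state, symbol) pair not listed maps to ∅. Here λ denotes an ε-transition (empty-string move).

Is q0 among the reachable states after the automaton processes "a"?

No

Start in {q0}.
Read 'a': q0→{q1, q5}; now {q1, q5}.
State q0 is not in {q1, q5}.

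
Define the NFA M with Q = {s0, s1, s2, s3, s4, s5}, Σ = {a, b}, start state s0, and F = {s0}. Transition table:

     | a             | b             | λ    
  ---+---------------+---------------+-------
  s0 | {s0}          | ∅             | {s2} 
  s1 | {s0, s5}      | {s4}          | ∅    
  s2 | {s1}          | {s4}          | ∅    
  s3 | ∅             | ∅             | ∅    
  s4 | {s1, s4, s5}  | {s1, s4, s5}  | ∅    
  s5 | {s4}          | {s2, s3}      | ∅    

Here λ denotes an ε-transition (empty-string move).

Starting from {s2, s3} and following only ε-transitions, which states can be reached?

{s2, s3}

Begin with {s2, s3}.
No ε-moves leave this set, so the closure equals the set itself.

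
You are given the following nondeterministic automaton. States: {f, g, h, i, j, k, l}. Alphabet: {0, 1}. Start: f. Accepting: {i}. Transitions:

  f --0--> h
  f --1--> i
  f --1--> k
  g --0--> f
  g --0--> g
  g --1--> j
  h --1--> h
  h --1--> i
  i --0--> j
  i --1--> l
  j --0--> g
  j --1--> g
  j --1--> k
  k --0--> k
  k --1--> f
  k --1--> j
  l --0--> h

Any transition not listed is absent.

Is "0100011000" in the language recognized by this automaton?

Start in {f}.
Read '0': f→{h}; now {h}.
Read '1': h→{h, i}; now {h, i}.
Read '0': h→∅, i→{j}; now {j}.
Read '0': j→{g}; now {g}.
Read '0': g→{f, g}; now {f, g}.
Read '1': f→{i, k}, g→{j}; now {i, j, k}.
Read '1': i→{l}, j→{g, k}, k→{f, j}; now {f, g, j, k, l}.
Read '0': f→{h}, g→{f, g}, j→{g}, k→{k}, l→{h}; now {f, g, h, k}.
Read '0': f→{h}, g→{f, g}, h→∅, k→{k}; now {f, g, h, k}.
Read '0': f→{h}, g→{f, g}, h→∅, k→{k}; now {f, g, h, k}.
The final set {f, g, h, k} contains no accepting state.

No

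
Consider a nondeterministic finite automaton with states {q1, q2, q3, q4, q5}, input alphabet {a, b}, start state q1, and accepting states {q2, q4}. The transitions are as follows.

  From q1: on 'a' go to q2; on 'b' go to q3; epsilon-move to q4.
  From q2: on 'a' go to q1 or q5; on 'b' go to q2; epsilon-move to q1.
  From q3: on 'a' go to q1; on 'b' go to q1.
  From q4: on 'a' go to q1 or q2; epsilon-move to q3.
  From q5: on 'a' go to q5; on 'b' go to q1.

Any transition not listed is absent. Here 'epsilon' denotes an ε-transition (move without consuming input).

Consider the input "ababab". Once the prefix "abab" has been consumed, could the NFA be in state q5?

No

Start: ε-closure({q1}) = {q1, q3, q4}.
Read 'a': q1→{q2}, q3→{q1}, q4→{q1, q2}; union {q1, q2}; ε-closure = {q1, q2, q3, q4}.
Read 'b': q1→{q3}, q2→{q2}, q3→{q1}, q4→∅; union {q1, q2, q3}; ε-closure = {q1, q2, q3, q4}.
Read 'a': q1→{q2}, q2→{q1, q5}, q3→{q1}, q4→{q1, q2}; union {q1, q2, q5}; ε-closure = {q1, q2, q3, q4, q5}.
Read 'b': q1→{q3}, q2→{q2}, q3→{q1}, q4→∅, q5→{q1}; union {q1, q2, q3}; ε-closure = {q1, q2, q3, q4}.
State q5 is not in {q1, q2, q3, q4}.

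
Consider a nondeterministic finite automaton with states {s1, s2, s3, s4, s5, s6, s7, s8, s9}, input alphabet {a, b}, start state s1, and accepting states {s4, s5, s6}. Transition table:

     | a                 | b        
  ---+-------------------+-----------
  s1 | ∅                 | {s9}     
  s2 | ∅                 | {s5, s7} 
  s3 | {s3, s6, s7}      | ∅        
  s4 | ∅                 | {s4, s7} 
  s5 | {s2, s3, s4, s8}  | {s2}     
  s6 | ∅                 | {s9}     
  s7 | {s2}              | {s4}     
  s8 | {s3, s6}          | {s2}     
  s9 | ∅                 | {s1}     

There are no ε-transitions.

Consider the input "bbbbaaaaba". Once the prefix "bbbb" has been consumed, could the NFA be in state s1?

Start in {s1}.
Read 'b': s1→{s9}; now {s9}.
Read 'b': s9→{s1}; now {s1}.
Read 'b': s1→{s9}; now {s9}.
Read 'b': s9→{s1}; now {s1}.
State s1 is in {s1}.

Yes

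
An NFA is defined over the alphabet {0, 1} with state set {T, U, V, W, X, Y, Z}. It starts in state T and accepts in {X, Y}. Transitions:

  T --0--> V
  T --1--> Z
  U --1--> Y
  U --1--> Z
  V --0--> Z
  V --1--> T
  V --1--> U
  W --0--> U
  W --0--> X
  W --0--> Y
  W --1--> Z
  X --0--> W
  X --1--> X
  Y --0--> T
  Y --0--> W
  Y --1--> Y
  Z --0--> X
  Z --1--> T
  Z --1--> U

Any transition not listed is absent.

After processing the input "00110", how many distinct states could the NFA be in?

3

Start in {T}.
Read '0': T→{V}; now {V}.
Read '0': V→{Z}; now {Z}.
Read '1': Z→{T, U}; now {T, U}.
Read '1': T→{Z}, U→{Y, Z}; now {Y, Z}.
Read '0': Y→{T, W}, Z→{X}; now {T, W, X}.
That set has 3 states.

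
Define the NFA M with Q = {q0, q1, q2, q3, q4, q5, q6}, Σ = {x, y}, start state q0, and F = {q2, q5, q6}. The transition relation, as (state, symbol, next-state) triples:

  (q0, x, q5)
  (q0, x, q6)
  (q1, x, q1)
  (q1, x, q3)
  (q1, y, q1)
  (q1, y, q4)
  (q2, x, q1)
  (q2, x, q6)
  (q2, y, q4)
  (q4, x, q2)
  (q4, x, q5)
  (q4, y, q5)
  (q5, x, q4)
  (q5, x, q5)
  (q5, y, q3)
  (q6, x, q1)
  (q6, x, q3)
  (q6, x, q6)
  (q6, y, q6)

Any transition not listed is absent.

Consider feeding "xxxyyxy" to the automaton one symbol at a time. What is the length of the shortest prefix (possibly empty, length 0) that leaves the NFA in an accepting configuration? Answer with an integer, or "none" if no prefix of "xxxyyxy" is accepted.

Start in {q0}.
Read 'x': {q0} → {q5, q6}.
None of the earlier sets intersect F, but {q5, q6} does.

1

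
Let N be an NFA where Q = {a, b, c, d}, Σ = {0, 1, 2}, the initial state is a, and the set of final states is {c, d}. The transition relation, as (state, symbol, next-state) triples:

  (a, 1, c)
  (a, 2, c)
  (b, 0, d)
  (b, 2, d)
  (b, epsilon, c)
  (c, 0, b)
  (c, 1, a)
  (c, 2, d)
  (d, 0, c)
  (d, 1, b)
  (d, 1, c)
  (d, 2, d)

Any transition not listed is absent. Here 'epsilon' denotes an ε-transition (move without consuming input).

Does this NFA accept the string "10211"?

Start in {a}.
Read '1': a→{c}; now {c}.
Read '0': c→{b}; union {b}; ε-closure = {b, c}.
Read '2': b→{d}, c→{d}; now {d}.
Read '1': d→{b, c}; now {b, c}.
Read '1': b→∅, c→{a}; now {a}.
The final set {a} contains no accepting state.

No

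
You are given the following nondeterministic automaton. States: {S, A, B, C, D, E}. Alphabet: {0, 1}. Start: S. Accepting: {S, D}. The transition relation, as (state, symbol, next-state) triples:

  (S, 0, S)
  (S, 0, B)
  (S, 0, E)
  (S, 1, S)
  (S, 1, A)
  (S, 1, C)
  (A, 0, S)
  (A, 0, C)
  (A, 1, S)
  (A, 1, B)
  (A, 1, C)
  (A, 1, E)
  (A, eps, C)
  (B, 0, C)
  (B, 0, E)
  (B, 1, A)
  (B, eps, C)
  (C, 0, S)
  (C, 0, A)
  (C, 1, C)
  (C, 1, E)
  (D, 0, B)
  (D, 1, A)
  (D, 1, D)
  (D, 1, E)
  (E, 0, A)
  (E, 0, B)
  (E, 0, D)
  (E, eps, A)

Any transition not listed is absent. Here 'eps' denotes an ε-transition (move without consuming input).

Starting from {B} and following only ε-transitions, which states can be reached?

{B, C}

Begin with {B}.
ε-move B → C; add C.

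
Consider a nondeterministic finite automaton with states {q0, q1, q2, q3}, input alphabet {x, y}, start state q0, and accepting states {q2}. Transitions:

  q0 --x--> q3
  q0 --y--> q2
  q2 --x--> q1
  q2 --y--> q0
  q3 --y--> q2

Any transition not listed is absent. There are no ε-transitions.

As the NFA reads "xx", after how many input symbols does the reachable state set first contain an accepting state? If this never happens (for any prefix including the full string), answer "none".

Start in {q0}.
Read 'x': q0→{q3}; now {q3}.
Read 'x': q3→∅; now ∅.
No reachable set along the way intersects F.

none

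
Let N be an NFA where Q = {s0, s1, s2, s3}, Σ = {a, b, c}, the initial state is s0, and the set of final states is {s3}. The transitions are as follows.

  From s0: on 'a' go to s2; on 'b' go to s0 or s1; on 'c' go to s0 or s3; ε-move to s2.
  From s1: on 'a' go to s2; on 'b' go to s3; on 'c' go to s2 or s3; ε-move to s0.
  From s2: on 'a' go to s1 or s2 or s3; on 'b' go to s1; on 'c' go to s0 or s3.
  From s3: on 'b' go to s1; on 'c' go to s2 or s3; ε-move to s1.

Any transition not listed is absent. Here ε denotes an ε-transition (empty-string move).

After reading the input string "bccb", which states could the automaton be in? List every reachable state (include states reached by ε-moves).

{s0, s1, s2, s3}

Start: ε-closure({s0}) = {s0, s2}.
Read 'b': {s0, s2} → {s0, s1, s2}.
Read 'c': {s0, s1, s2} → {s0, s1, s2, s3}.
Read 'c': {s0, s1, s2, s3} → {s0, s1, s2, s3}.
Read 'b': {s0, s1, s2, s3} → {s0, s1, s2, s3}.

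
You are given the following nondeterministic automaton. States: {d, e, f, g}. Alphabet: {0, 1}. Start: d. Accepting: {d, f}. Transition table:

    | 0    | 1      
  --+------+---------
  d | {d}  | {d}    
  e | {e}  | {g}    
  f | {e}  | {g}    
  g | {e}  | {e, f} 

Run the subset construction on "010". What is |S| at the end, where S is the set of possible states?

1

Start in {d}.
Read '0': {d} → {d}.
Read '1': {d} → {d}.
Read '0': {d} → {d}.
That set has 1 state.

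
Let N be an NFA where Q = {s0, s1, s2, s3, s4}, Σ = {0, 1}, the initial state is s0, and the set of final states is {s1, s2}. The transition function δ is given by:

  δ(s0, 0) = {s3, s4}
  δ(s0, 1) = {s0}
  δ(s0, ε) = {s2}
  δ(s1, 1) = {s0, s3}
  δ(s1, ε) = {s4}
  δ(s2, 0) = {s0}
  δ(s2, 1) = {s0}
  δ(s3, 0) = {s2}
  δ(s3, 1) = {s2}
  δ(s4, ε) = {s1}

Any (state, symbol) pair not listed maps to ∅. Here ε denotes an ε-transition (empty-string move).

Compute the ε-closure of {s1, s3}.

{s1, s3, s4}

Begin with {s1, s3}.
ε-move s1 → s4; add s4.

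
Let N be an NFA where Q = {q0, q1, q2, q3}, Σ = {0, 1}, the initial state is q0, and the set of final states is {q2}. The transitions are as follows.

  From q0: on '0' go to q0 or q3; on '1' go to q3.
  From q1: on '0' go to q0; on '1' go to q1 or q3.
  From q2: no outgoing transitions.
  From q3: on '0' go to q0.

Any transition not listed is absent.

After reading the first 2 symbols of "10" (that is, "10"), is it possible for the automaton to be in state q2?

No

Start in {q0}.
Read '1': q0→{q3}; now {q3}.
Read '0': q3→{q0}; now {q0}.
State q2 is not in {q0}.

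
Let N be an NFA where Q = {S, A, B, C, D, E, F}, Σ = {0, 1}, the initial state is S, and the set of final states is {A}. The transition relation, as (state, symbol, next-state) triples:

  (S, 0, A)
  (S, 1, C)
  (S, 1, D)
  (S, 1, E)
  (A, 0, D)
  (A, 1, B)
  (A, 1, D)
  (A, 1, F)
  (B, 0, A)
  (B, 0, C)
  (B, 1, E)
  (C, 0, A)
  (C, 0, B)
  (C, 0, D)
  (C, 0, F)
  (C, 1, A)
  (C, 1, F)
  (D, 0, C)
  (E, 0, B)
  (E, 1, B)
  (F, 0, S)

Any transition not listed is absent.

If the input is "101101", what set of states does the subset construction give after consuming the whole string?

{A, B, C, D, E, F}

Start in {S}.
Read '1': S→{C, D, E}; now {C, D, E}.
Read '0': C→{A, B, D, F}, D→{C}, E→{B}; now {A, B, C, D, F}.
Read '1': A→{B, D, F}, B→{E}, C→{A, F}, D→∅, F→∅; now {A, B, D, E, F}.
Read '1': A→{B, D, F}, B→{E}, D→∅, E→{B}, F→∅; now {B, D, E, F}.
Read '0': B→{A, C}, D→{C}, E→{B}, F→{S}; now {S, A, B, C}.
Read '1': S→{C, D, E}, A→{B, D, F}, B→{E}, C→{A, F}; now {A, B, C, D, E, F}.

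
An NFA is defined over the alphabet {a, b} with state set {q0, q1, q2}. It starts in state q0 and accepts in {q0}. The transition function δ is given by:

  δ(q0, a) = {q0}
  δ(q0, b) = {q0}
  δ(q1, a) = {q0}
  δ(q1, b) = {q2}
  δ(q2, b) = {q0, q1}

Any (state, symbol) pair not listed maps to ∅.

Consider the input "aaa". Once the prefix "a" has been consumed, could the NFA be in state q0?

Start in {q0}.
Read 'a': q0→{q0}; now {q0}.
State q0 is in {q0}.

Yes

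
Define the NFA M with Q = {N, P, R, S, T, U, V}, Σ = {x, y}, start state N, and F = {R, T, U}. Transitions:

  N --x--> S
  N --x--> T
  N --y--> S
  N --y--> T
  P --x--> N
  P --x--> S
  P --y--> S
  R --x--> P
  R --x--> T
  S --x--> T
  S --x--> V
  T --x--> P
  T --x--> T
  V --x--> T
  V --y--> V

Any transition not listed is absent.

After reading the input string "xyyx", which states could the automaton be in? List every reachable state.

∅

Start in {N}.
Read 'x': {N} → {S, T}.
Read 'y': {S, T} → ∅.
The set is empty and remains empty for the remaining 2 symbols.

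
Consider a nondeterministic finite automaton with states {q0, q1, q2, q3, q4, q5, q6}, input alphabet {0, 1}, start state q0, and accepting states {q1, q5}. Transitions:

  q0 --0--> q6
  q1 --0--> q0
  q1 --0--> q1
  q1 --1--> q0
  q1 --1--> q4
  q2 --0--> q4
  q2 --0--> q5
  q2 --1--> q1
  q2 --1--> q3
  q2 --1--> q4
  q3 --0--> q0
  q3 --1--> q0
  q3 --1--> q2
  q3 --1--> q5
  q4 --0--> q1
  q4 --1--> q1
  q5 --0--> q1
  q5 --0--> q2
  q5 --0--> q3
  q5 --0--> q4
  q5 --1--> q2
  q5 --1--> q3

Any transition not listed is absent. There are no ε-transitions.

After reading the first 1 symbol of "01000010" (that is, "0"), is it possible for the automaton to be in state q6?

Yes

Start in {q0}.
Read '0': q0→{q6}; now {q6}.
State q6 is in {q6}.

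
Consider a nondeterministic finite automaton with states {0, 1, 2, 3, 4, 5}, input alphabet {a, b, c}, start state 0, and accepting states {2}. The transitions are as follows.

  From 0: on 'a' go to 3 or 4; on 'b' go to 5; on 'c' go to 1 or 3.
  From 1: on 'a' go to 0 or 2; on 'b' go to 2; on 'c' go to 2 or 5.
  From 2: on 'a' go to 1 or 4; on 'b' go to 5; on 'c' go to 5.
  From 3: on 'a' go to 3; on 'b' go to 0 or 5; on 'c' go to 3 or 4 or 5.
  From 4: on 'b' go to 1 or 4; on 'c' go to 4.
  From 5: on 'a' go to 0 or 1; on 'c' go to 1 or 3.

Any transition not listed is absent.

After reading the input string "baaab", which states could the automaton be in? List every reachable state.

{0, 1, 2, 4, 5}

Start in {0}.
Read 'b': 0→{5}; now {5}.
Read 'a': 5→{0, 1}; now {0, 1}.
Read 'a': 0→{3, 4}, 1→{0, 2}; now {0, 2, 3, 4}.
Read 'a': 0→{3, 4}, 2→{1, 4}, 3→{3}, 4→∅; now {1, 3, 4}.
Read 'b': 1→{2}, 3→{0, 5}, 4→{1, 4}; now {0, 1, 2, 4, 5}.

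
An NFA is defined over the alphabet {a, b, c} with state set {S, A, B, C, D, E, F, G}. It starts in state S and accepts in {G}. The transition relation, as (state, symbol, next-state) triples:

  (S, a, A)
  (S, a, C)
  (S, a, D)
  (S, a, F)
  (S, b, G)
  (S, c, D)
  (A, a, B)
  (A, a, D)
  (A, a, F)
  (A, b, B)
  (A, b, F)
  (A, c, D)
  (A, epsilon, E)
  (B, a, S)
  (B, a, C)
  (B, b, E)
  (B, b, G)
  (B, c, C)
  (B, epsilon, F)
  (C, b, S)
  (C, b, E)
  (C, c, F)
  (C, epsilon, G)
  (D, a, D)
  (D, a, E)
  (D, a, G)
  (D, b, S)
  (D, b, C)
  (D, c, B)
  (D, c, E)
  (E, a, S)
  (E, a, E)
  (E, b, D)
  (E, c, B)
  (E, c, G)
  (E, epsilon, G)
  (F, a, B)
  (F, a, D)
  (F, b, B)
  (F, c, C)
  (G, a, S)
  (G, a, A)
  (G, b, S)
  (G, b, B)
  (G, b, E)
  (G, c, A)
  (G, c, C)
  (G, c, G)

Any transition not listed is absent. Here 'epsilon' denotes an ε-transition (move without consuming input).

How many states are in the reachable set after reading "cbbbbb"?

Start in {S}.
Read 'c': {S} → {D}.
Read 'b': {D} → {S, C, G}.
Read 'b': {S, C, G} → {S, B, E, F, G}.
Read 'b': {S, B, E, F, G} → {S, B, D, E, F, G}.
Read 'b': {S, B, D, E, F, G} → {S, B, C, D, E, F, G}.
Read 'b': {S, B, C, D, E, F, G} → {S, B, C, D, E, F, G}.
That set has 7 states.

7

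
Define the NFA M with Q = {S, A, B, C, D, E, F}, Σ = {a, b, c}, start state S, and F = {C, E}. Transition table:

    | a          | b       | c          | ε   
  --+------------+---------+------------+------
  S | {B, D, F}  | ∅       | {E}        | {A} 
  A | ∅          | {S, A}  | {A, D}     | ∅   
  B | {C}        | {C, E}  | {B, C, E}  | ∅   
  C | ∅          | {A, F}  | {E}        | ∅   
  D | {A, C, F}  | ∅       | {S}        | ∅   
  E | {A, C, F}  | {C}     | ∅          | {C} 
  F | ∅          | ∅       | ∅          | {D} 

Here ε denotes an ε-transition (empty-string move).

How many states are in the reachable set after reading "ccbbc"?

Start: ε-closure({S}) = {S, A}.
Read 'c': {S, A} → {A, C, D, E}.
Read 'c': {A, C, D, E} → {S, A, C, D, E}.
Read 'b': {S, A, C, D, E} → {S, A, C, D, F}.
Read 'b': {S, A, C, D, F} → {S, A, D, F}.
Read 'c': {S, A, D, F} → {S, A, C, D, E}.
That set has 5 states.

5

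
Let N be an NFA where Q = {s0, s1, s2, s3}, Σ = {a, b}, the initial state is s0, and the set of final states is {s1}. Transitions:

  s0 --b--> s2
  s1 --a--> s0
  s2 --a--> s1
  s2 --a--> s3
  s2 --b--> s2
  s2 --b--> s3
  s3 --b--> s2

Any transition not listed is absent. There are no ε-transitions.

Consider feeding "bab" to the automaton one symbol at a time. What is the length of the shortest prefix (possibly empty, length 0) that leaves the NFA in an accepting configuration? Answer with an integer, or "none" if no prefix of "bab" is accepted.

2

Start in {s0}.
Read 'b': s0→{s2}; now {s2}.
Read 'a': s2→{s1, s3}; now {s1, s3}.
None of the earlier sets intersect F, but {s1, s3} does.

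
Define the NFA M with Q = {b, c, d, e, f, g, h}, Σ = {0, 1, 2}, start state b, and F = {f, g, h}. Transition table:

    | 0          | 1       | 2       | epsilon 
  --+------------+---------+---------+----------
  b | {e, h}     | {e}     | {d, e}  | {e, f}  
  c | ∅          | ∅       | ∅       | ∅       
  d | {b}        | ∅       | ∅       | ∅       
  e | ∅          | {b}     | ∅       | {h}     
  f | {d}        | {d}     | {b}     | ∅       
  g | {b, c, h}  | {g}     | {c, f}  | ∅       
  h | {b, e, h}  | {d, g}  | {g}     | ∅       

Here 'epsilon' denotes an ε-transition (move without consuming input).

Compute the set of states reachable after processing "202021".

Start: ε-closure({b}) = {b, e, f, h}.
Read '2': {b, e, f, h} → {b, d, e, f, g, h}.
Read '0': {b, d, e, f, g, h} → {b, c, d, e, f, h}.
Read '2': {b, c, d, e, f, h} → {b, d, e, f, g, h}.
Read '0': {b, d, e, f, g, h} → {b, c, d, e, f, h}.
Read '2': {b, c, d, e, f, h} → {b, d, e, f, g, h}.
Read '1': {b, d, e, f, g, h} → {b, d, e, f, g, h}.

{b, d, e, f, g, h}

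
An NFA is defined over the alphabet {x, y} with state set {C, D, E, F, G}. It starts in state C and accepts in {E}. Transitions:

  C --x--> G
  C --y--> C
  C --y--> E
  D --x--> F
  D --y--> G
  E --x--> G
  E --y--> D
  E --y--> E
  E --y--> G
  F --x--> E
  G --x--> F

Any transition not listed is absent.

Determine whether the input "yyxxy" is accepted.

Start in {C}.
Read 'y': C→{C, E}; now {C, E}.
Read 'y': C→{C, E}, E→{D, E, G}; now {C, D, E, G}.
Read 'x': C→{G}, D→{F}, E→{G}, G→{F}; now {F, G}.
Read 'x': F→{E}, G→{F}; now {E, F}.
Read 'y': E→{D, E, G}, F→∅; now {D, E, G}.
The final set {D, E, G} contains the accepting state E.

Yes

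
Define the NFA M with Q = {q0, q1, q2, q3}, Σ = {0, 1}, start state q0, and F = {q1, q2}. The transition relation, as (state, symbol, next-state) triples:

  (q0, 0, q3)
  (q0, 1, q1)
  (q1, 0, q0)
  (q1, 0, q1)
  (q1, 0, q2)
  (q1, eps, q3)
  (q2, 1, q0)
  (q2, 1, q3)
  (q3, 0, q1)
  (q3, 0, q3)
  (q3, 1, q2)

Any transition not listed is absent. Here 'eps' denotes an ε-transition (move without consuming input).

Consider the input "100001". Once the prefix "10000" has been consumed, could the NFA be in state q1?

Start in {q0}.
Read '1': q0→{q1}; union {q1}; ε-closure = {q1, q3}.
Read '0': q1→{q0, q1, q2}, q3→{q1, q3}; now {q0, q1, q2, q3}.
Read '0': q0→{q3}, q1→{q0, q1, q2}, q2→∅, q3→{q1, q3}; now {q0, q1, q2, q3}.
Read '0': q0→{q3}, q1→{q0, q1, q2}, q2→∅, q3→{q1, q3}; now {q0, q1, q2, q3}.
Read '0': q0→{q3}, q1→{q0, q1, q2}, q2→∅, q3→{q1, q3}; now {q0, q1, q2, q3}.
State q1 is in {q0, q1, q2, q3}.

Yes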